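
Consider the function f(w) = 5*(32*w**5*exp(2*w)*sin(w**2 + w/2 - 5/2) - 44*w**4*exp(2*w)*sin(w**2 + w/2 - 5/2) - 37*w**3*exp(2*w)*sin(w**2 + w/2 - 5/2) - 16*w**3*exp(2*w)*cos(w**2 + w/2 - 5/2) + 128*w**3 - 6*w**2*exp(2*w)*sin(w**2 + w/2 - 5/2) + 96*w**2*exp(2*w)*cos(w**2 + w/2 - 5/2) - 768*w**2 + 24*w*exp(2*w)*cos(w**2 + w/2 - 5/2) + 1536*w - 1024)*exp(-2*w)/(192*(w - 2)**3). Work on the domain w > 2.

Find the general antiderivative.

For F(w) to be correct the identity F'(w) - f(w) = 0 must hold.
Check: d/dw[-10*w**3*cos(w**2 + w/2 - 5/2)/(24*w**2 - 96*w + 96) - 15*w**2*cos(w**2 + w/2 - 5/2)/(96*w**2 - 384*w + 384) - 5*exp(-2*w)/3] = (160*w**5*exp(2*w)*sin(w**2 + w/2 - 5/2) - 220*w**4*exp(2*w)*sin(w**2 + w/2 - 5/2) - 185*w**3*exp(2*w)*sin(w**2 + w/2 - 5/2) - 80*w**3*exp(2*w)*cos(w**2 + w/2 - 5/2) + 640*w**3 - 30*w**2*exp(2*w)*sin(w**2 + w/2 - 5/2) + 480*w**2*exp(2*w)*cos(w**2 + w/2 - 5/2) - 3840*w**2 + 120*w*exp(2*w)*cos(w**2 + w/2 - 5/2) + 7680*w - 5120)/(192*w**3*exp(2*w) - 1152*w**2*exp(2*w) + 2304*w*exp(2*w) - 1536*exp(2*w)), which equals f(w).

F(w) = -10*w**3*cos(w**2 + w/2 - 5/2)/(24*w**2 - 96*w + 96) - 15*w**2*cos(w**2 + w/2 - 5/2)/(96*w**2 - 384*w + 384) - 5*exp(-2*w)/3 + C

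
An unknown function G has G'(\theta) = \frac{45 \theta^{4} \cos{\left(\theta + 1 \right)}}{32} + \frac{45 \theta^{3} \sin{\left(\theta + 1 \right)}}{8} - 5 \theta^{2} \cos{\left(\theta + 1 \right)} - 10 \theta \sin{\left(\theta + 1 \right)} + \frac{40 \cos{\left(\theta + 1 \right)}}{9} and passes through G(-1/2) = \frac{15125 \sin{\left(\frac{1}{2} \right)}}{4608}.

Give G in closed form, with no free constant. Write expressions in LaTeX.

G'(\theta) has the shape u'v + uv' for u = \frac{5 \left(\frac{4}{3} - \frac{3 \theta^{2}}{4}\right)^{2}}{2} and v = \sin{\left(\theta + 1 \right)} — it is the derivative of the product u*v.
A general antiderivative is \frac{5 \left(\frac{4}{3} - \frac{3 \theta^{2}}{4}\right)^{2} \sin{\left(\theta + 1 \right)}}{2} + C.
The condition gives C = \frac{15125 \sin{\left(\frac{1}{2} \right)}}{4608} - (\frac{15125 \sin{\left(\frac{1}{2} \right)}}{4608}) = 0.
So G(\theta) = \frac{45 \theta^{4} \sin{\left(\theta + 1 \right)}}{32} - 5 \theta^{2} \sin{\left(\theta + 1 \right)} + \frac{40 \sin{\left(\theta + 1 \right)}}{9}.
Check: d/d\theta[\frac{45 \theta^{4} \sin{\left(\theta + 1 \right)}}{32} - 5 \theta^{2} \sin{\left(\theta + 1 \right)} + \frac{40 \sin{\left(\theta + 1 \right)}}{9}] = \frac{45 \theta^{4} \cos{\left(\theta + 1 \right)}}{32} + \frac{45 \theta^{3} \sin{\left(\theta + 1 \right)}}{8} - 5 \theta^{2} \cos{\left(\theta + 1 \right)} - 10 \theta \sin{\left(\theta + 1 \right)} + \frac{40 \cos{\left(\theta + 1 \right)}}{9} = G'(\theta).

G(\theta) = \frac{45 \theta^{4} \sin{\left(\theta + 1 \right)}}{32} - 5 \theta^{2} \sin{\left(\theta + 1 \right)} + \frac{40 \sin{\left(\theta + 1 \right)}}{9}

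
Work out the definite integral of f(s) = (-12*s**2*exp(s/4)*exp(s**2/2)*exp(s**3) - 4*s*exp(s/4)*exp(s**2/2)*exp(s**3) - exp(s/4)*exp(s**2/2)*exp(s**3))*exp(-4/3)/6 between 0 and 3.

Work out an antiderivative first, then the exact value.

The substitution u = s**3 + s**2/2 + s/4 - 4/3 works: f is exactly (dF/du)*(du/ds) for that inner function.
F(s) = -2*exp(-4/3)*exp(s/4)*exp(s**2/2)*exp(s**3)/3 is an antiderivative of f.
Check: d/ds[-2*exp(-4/3)*exp(s/4)*exp(s**2/2)*exp(s**3)/3] = (-12*s**2*exp(s/4)*exp(s**2/2)*exp(s**3) - 4*s*exp(s/4)*exp(s**2/2)*exp(s**3) - exp(s/4)*exp(s**2/2)*exp(s**3))*exp(-4/3)/6 = f(s).
F(3) = -2*exp(371/12)/3; F(0) = -2*exp(-4/3)/3.
Integral = F(3) - F(0) = -2*exp(371/12)/3 + 2*exp(-4/3)/3.

Antiderivative: F(s) = -2*exp(-4/3)*exp(s/4)*exp(s**2/2)*exp(s**3)/3; value = -2*exp(371/12)/3 + 2*exp(-4/3)/3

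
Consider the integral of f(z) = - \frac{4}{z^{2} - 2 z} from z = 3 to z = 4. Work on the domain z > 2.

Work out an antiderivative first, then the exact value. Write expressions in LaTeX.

Antiderivative: F(z) = 2 \left(\log{\left(z \right)} - \log{\left(z - 2 \right)}\right); value = - 2 \log{\left(3 \right)} - 2 \log{\left(2 \right)} + 2 \log{\left(4 \right)}

The denominator factors as z \left(z - 2\right); partial fractions split f into directly integrable pieces: - \frac{2}{z - 2} + \frac{2}{z}.
F(z) = 2 \left(\log{\left(z \right)} - \log{\left(z - 2 \right)}\right) is an antiderivative of f.
Check: d/dz[2 \left(\log{\left(z \right)} - \log{\left(z - 2 \right)}\right)] = - \frac{4}{z^{2} - 2 z} = f(z).
F(4) = - 2 \log{\left(2 \right)} + 2 \log{\left(4 \right)}; F(3) = 2 \log{\left(3 \right)}.
Integral = F(4) - F(3) = - 2 \log{\left(3 \right)} - 2 \log{\left(2 \right)} + 2 \log{\left(4 \right)}.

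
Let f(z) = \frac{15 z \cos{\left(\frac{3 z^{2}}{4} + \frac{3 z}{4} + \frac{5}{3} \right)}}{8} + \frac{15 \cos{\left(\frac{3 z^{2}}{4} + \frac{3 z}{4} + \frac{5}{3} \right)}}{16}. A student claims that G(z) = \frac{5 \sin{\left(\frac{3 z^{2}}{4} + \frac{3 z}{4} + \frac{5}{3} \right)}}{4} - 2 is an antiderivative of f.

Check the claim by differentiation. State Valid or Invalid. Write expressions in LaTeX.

Valid. The derivative of G reproduces f.

d/dz[G] = \frac{15 z \cos{\left(\frac{3 z^{2}}{4} + \frac{3 z}{4} + \frac{5}{3} \right)}}{8} + \frac{15 \cos{\left(\frac{3 z^{2}}{4} + \frac{3 z}{4} + \frac{5}{3} \right)}}{16}
This equals f(z) exactly, so the claim holds.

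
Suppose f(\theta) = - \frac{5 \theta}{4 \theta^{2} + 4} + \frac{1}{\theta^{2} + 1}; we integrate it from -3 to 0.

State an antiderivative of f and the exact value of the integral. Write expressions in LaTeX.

Antiderivative: F(\theta) = \frac{- 5 \log{\left(\theta^{2} + 1 \right)} + 8 \operatorname{atan}{\left(\theta \right)}}{8}; value = \operatorname{atan}{\left(3 \right)} + \frac{5 \log{\left(10 \right)}}{8}

Integrate term by term and add the pieces.
F(\theta) = \frac{- 5 \log{\left(\theta^{2} + 1 \right)} + 8 \operatorname{atan}{\left(\theta \right)}}{8} is an antiderivative of f.
Check: d/d\theta[\frac{- 5 \log{\left(\theta^{2} + 1 \right)} + 8 \operatorname{atan}{\left(\theta \right)}}{8}] = \frac{4 - 5 \theta}{4 \theta^{2} + 4}, which equals f(\theta).
F(0) = 0; F(-3) = - \frac{5 \log{\left(10 \right)}}{8} - \operatorname{atan}{\left(3 \right)}.
Integral = F(0) - F(-3) = \operatorname{atan}{\left(3 \right)} + \frac{5 \log{\left(10 \right)}}{8}.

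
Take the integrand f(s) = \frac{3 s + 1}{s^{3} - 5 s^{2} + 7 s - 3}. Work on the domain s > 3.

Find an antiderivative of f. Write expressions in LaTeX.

The denominator factors as \left(s - 3\right) \left(s - 1\right)^{2}; partial fractions split f into directly integrable pieces: - \frac{5}{2 \left(s - 1\right)} - \frac{2}{\left(s - 1\right)^{2}} + \frac{5}{2 \left(s - 3\right)}.
Check: d/ds[\frac{5 \log{\left(s - 3 \right)}}{2} - \frac{5 \log{\left(s - 1 \right)}}{2} + \frac{2}{s - 1}] = \frac{3 s + 1}{s^{3} - 5 s^{2} + 7 s - 3} = f(s).

An antiderivative is F(s) = \frac{5 \log{\left(s - 3 \right)}}{2} - \frac{5 \log{\left(s - 1 \right)}}{2} + \frac{2}{s - 1}.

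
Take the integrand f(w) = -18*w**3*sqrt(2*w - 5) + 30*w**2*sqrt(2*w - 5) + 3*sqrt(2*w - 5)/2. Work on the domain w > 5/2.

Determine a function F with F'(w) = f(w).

An antiderivative is F(w) = -(2*w - 5)**(3/2)*(4*w**3 - 1)/2.

f has the shape u'v + uv' for u = -(2*w - 5)**(3/2) and v = 2*w**3 - 1/2 — it is the derivative of the product u*v.
Check: d/dw[-(2*w - 5)**(3/2)*(4*w**3 - 1)/2] = -18*w**3*sqrt(2*w - 5) + 30*w**2*sqrt(2*w - 5) + 3*sqrt(2*w - 5)/2 = f(w).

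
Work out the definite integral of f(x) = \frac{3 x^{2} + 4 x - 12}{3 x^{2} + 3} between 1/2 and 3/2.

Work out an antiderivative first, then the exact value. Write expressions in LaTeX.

Antiderivative: F(x) = \frac{3 x + 2 \log{\left(x^{2} + 1 \right)} - 15 \operatorname{atan}{\left(x \right)}}{3}; value = - 5 \operatorname{atan}{\left(\frac{3}{2} \right)} - \frac{2 \log{\left(\frac{5}{4} \right)}}{3} + \frac{2 \log{\left(\frac{13}{4} \right)}}{3} + 1 + 5 \operatorname{atan}{\left(\frac{1}{2} \right)}

Differentiate the proposed F(x) back; it has to land on f(x) exactly.
F(x) = \frac{3 x + 2 \log{\left(x^{2} + 1 \right)} - 15 \operatorname{atan}{\left(x \right)}}{3} is an antiderivative of f.
Check: d/dx[\frac{3 x + 2 \log{\left(x^{2} + 1 \right)} - 15 \operatorname{atan}{\left(x \right)}}{3}] = \frac{3 x^{2} + 4 x - 12}{3 x^{2} + 3} = f(x).
F(3/2) = - 5 \operatorname{atan}{\left(\frac{3}{2} \right)} + \frac{2 \log{\left(\frac{13}{4} \right)}}{3} + \frac{3}{2}; F(1/2) = - 5 \operatorname{atan}{\left(\frac{1}{2} \right)} + \frac{2 \log{\left(\frac{5}{4} \right)}}{3} + \frac{1}{2}.
Integral = F(3/2) - F(1/2) = - 5 \operatorname{atan}{\left(\frac{3}{2} \right)} - \frac{2 \log{\left(\frac{5}{4} \right)}}{3} + \frac{2 \log{\left(\frac{13}{4} \right)}}{3} + 1 + 5 \operatorname{atan}{\left(\frac{1}{2} \right)}.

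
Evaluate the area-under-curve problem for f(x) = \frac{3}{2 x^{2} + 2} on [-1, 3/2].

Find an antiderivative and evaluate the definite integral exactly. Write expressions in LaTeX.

Any candidate F(x) must reproduce f(x) exactly when differentiated.
F(x) = \frac{3 \operatorname{atan}{\left(x \right)}}{2} is an antiderivative of f.
Check: d/dx[\frac{3 \operatorname{atan}{\left(x \right)}}{2}] = \frac{3}{2 x^{2} + 2} = f(x).
F(3/2) = \frac{3 \operatorname{atan}{\left(\frac{3}{2} \right)}}{2}; F(-1) = - \frac{3 \pi}{8}.
Integral = F(3/2) - F(-1) = \frac{3 \pi}{8} + \frac{3 \operatorname{atan}{\left(\frac{3}{2} \right)}}{2}.

Antiderivative: F(x) = \frac{3 \operatorname{atan}{\left(x \right)}}{2}; value = \frac{3 \pi}{8} + \frac{3 \operatorname{atan}{\left(\frac{3}{2} \right)}}{2}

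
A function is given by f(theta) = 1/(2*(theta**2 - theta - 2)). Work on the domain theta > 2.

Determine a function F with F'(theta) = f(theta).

An antiderivative is F(theta) = log(theta - 2)/6 - log(theta + 1)/6.

The denominator factors as 2*(theta - 2)*(theta + 1); partial fractions split f into directly integrable pieces: -1/(6*(theta + 1)) + 1/(6*(theta - 2)).
Check: d/dtheta[log(theta - 2)/6 - log(theta + 1)/6] = 1/(2*theta**2 - 2*theta - 4), which equals f(theta).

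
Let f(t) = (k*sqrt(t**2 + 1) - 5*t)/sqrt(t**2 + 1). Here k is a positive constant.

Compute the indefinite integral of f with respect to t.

F(t) = k*t - 5*sqrt(t**2 + 1) + C

For F(t) to be correct the identity F'(t) - f(t) = 0 must hold.
Check: d/dt[k*t - 5*sqrt(t**2 + 1)] = (k*sqrt(t**2 + 1) - 5*t)/sqrt(t**2 + 1) = f(t).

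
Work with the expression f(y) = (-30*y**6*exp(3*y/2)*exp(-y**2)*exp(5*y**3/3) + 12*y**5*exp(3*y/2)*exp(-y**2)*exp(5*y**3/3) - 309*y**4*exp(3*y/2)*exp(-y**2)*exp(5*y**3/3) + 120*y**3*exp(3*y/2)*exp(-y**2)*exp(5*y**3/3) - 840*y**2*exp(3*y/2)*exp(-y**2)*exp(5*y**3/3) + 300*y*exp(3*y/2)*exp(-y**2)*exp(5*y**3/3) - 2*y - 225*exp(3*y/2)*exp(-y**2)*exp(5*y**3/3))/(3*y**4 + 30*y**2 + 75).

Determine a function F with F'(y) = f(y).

Any candidate F(y) must reproduce f(y) exactly when differentiated.
Check: d/dy[(-6*(y**2 + 5)*exp(5*y**3/3 - y**2 + 3*y/2) + 1)/(3*(y**2 + 5))] = (-30*y**6*exp(3*y/2)*exp(-y**2)*exp(5*y**3/3) + 12*y**5*exp(3*y/2)*exp(-y**2)*exp(5*y**3/3) - 309*y**4*exp(3*y/2)*exp(-y**2)*exp(5*y**3/3) + 120*y**3*exp(3*y/2)*exp(-y**2)*exp(5*y**3/3) - 840*y**2*exp(3*y/2)*exp(-y**2)*exp(5*y**3/3) + 300*y*exp(3*y/2)*exp(-y**2)*exp(5*y**3/3) - 2*y - 225*exp(3*y/2)*exp(-y**2)*exp(5*y**3/3))/(3*y**4 + 30*y**2 + 75) = f(y).

An antiderivative is F(y) = (-6*(y**2 + 5)*exp(5*y**3/3 - y**2 + 3*y/2) + 1)/(3*(y**2 + 5)).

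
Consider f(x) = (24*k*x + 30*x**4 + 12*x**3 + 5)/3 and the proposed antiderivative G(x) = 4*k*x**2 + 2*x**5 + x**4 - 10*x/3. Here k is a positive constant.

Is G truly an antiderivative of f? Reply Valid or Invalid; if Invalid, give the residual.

d/dx[G] = 8*k*x + 10*x**4 + 4*x**3 - 10/3
d/dx[G] - f(x) = -5 != 0.

Invalid: d/dx[G] - f = -5, which is not 0.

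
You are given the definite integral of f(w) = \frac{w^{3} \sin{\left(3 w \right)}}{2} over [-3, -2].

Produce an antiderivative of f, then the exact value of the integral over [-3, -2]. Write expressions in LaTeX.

Any candidate F(w) must reproduce f(w) exactly when differentiated.
F(w) = - \frac{w^{3} \cos{\left(3 w \right)}}{6} + \frac{w^{2} \sin{\left(3 w \right)}}{6} + \frac{w \cos{\left(3 w \right)}}{9} - \frac{\sin{\left(3 w \right)}}{27} is an antiderivative of f.
Check: d/dw[- \frac{w^{3} \cos{\left(3 w \right)}}{6} + \frac{w^{2} \sin{\left(3 w \right)}}{6} + \frac{w \cos{\left(3 w \right)}}{9} - \frac{\sin{\left(3 w \right)}}{27}] = \frac{w^{3} \sin{\left(3 w \right)}}{2} = f(w).
F(-2) = - \frac{17 \sin{\left(6 \right)}}{27} + \frac{10 \cos{\left(6 \right)}}{9}; F(-3) = \frac{25 \cos{\left(9 \right)}}{6} - \frac{79 \sin{\left(9 \right)}}{54}.
Integral = F(-2) - F(-3) = - \frac{17 \sin{\left(6 \right)}}{27} + \frac{79 \sin{\left(9 \right)}}{54} + \frac{10 \cos{\left(6 \right)}}{9} - \frac{25 \cos{\left(9 \right)}}{6}.

Antiderivative: F(w) = - \frac{w^{3} \cos{\left(3 w \right)}}{6} + \frac{w^{2} \sin{\left(3 w \right)}}{6} + \frac{w \cos{\left(3 w \right)}}{9} - \frac{\sin{\left(3 w \right)}}{27}; value = - \frac{17 \sin{\left(6 \right)}}{27} + \frac{79 \sin{\left(9 \right)}}{54} + \frac{10 \cos{\left(6 \right)}}{9} - \frac{25 \cos{\left(9 \right)}}{6}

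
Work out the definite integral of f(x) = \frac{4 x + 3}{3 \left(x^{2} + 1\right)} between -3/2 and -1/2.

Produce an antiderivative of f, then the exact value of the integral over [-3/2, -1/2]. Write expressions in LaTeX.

Antiderivative: F(x) = \frac{2 \log{\left(x^{2} + 1 \right)}}{3} + \operatorname{atan}{\left(x \right)}; value = - \frac{2 \log{\left(\frac{13}{4} \right)}}{3} - \operatorname{atan}{\left(\frac{1}{2} \right)} + \frac{2 \log{\left(\frac{5}{4} \right)}}{3} + \operatorname{atan}{\left(\frac{3}{2} \right)}

Whatever form F(x) takes, F'(x) = f(x) is non-negotiable.
F(x) = \frac{2 \log{\left(x^{2} + 1 \right)}}{3} + \operatorname{atan}{\left(x \right)} is an antiderivative of f.
Check: d/dx[\frac{2 \log{\left(x^{2} + 1 \right)}}{3} + \operatorname{atan}{\left(x \right)}] = \frac{4 x + 3}{3 x^{2} + 3}, which equals f(x).
F(-1/2) = - \operatorname{atan}{\left(\frac{1}{2} \right)} + \frac{2 \log{\left(\frac{5}{4} \right)}}{3}; F(-3/2) = - \operatorname{atan}{\left(\frac{3}{2} \right)} + \frac{2 \log{\left(\frac{13}{4} \right)}}{3}.
Integral = F(-1/2) - F(-3/2) = - \frac{2 \log{\left(\frac{13}{4} \right)}}{3} - \operatorname{atan}{\left(\frac{1}{2} \right)} + \frac{2 \log{\left(\frac{5}{4} \right)}}{3} + \operatorname{atan}{\left(\frac{3}{2} \right)}.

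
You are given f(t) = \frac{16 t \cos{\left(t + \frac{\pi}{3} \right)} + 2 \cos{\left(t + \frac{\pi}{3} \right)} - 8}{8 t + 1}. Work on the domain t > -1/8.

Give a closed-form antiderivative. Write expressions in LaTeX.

An antiderivative F(t) passes only if d/dt[F] lands on f(t) exactly.
Check: d/dt[- \log{\left(4 t + \frac{1}{2} \right)} + 2 \sin{\left(t + \frac{\pi}{3} \right)}] = \frac{16 t \cos{\left(t + \frac{\pi}{3} \right)} + 2 \cos{\left(t + \frac{\pi}{3} \right)} - 8}{8 t + 1} = f(t).

An antiderivative is F(t) = - \log{\left(4 t + \frac{1}{2} \right)} + 2 \sin{\left(t + \frac{\pi}{3} \right)}.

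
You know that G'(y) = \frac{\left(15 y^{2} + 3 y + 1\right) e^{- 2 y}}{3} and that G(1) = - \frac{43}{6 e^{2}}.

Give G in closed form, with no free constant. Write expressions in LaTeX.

Recognize the product-rule pattern: G'(y) = u'v + uv' with u = - \frac{5 y^{2}}{2} - 3 y - \frac{5}{3}, v = e^{- 2 y}, so integration by parts undoes it.
A general antiderivative is \frac{\left(- 15 y^{2} - 18 y - 10\right) e^{- 2 y}}{6} + C.
The condition gives C = - \frac{43}{6 e^{2}} - (- \frac{43}{6 e^{2}}) = 0.
So G(y) = \frac{\left(- 15 y^{2} - 18 y - 10\right) e^{- 2 y}}{6}.
Check: d/dy[\frac{\left(- 15 y^{2} - 18 y - 10\right) e^{- 2 y}}{6}] = \frac{\left(15 y^{2} + 3 y + 1\right) e^{- 2 y}}{3} = G'(y).

G(y) = \frac{\left(- 15 y^{2} - 18 y - 10\right) e^{- 2 y}}{6}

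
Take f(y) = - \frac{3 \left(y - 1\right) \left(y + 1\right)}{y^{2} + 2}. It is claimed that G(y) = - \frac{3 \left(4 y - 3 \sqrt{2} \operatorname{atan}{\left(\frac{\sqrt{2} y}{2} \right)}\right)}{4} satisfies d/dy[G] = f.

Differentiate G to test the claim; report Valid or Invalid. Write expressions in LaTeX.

d/dy[G] = \frac{- 6 y^{2} - 3}{2 y^{2} + 4}
d/dy[G] - f(y) = - \frac{9}{2 y^{2} + 4} != 0.

Invalid: d/dy[G] - f = - \frac{9}{2 y^{2} + 4}, which is not 0.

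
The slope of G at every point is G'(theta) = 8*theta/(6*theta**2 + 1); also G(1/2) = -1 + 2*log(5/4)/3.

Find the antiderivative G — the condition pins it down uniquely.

G'(theta) matches the chain-rule pattern g'(h)*h' with inner function h(theta) = 3*theta**2 + 1/2; substituting u = h(theta) collapses the integral.
A general antiderivative is 2*log(3*theta**2 + 1/2)/3 + C.
The condition gives C = -1 + 2*log(5/4)/3 - (2*log(5/4)/3) = -1.
So G(theta) = (2*log(3*theta**2 + 1/2) - 3)/3.
Check: d/dtheta[(2*log(3*theta**2 + 1/2) - 3)/3] = 8*theta/(6*theta**2 + 1) = G'(theta).

G(theta) = (2*log(3*theta**2 + 1/2) - 3)/3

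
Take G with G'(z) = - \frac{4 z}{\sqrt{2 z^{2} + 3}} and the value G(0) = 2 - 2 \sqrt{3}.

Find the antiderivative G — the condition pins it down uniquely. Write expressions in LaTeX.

The substitution u = 2 z^{2} + 3 works: G'(z) is exactly (dG/du)*(du/dz) for that inner function.
A general antiderivative is - 2 \sqrt{2 z^{2} + 3} + C.
The condition gives C = 2 - 2 \sqrt{3} - (- 2 \sqrt{3}) = 2.
So G(z) = 2 - 2 \sqrt{2 z^{2} + 3}.
Check: d/dz[2 - 2 \sqrt{2 z^{2} + 3}] = - \frac{4 z}{\sqrt{2 z^{2} + 3}} = G'(z).

G(z) = 2 - 2 \sqrt{2 z^{2} + 3}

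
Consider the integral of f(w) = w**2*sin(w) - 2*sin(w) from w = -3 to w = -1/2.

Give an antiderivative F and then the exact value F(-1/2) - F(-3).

Antiderivative: F(w) = -w**2*cos(w) + 2*w*sin(w) + 4*cos(w); value = 5*cos(3) - 6*sin(3) + sin(1/2) + 15*cos(1/2)/4

Integrate term by term and add the pieces.
F(w) = -w**2*cos(w) + 2*w*sin(w) + 4*cos(w) is an antiderivative of f.
Check: d/dw[-w**2*cos(w) + 2*w*sin(w) + 4*cos(w)] = w**2*sin(w) - 2*sin(w) = f(w).
F(-1/2) = sin(1/2) + 15*cos(1/2)/4; F(-3) = 6*sin(3) - 5*cos(3).
Integral = F(-1/2) - F(-3) = 5*cos(3) - 6*sin(3) + sin(1/2) + 15*cos(1/2)/4.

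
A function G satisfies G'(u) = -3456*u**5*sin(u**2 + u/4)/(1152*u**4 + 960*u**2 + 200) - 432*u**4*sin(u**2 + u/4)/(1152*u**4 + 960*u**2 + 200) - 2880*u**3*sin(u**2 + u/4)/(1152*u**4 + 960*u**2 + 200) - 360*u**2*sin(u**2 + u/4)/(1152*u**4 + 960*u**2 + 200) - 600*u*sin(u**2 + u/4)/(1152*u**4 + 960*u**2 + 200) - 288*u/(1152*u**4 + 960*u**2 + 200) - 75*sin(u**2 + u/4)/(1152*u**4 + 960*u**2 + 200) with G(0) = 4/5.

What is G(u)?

G(u) = (36*u**2*cos(u**2 + u/4) - 24*u**2 + 15*cos(u**2 + u/4) - 7)/(2*(12*u**2 + 5))

The integrand splits into summands that can be handled one at a time.
A general antiderivative is 3*cos(u**2 + u/4)/2 + 1/(2*(4*u**2 + 5/3)) + C.
The condition gives C = 4/5 - (9/5) = -1.
So G(u) = (36*u**2*cos(u**2 + u/4) - 24*u**2 + 15*cos(u**2 + u/4) - 7)/(2*(12*u**2 + 5)).
Check: d/du[(36*u**2*cos(u**2 + u/4) - 24*u**2 + 15*cos(u**2 + u/4) - 7)/(2*(12*u**2 + 5))] = (-3456*u**5*sin(u**2 + u/4) - 432*u**4*sin(u**2 + u/4) - 2880*u**3*sin(u**2 + u/4) - 360*u**2*sin(u**2 + u/4) - 600*u*sin(u**2 + u/4) - 288*u - 75*sin(u**2 + u/4))/(1152*u**4 + 960*u**2 + 200), which equals G'(u).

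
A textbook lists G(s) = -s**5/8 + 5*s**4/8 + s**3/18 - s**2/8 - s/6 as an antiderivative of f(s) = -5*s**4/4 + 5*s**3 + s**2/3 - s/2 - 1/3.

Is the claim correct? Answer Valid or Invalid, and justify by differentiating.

Invalid: d/ds[G] - f = 5*s**4/8 - 5*s**3/2 - s**2/6 + s/4 + 1/6, which is not 0.

d/ds[G] = -5*s**4/8 + 5*s**3/2 + s**2/6 - s/4 - 1/6
d/ds[G] - f(s) = 5*s**4/8 - 5*s**3/2 - s**2/6 + s/4 + 1/6 != 0.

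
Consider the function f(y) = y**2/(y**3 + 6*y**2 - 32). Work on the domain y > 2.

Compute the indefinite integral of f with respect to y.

Factor the denominator ((y - 2)*(y + 4)**2) and decompose: f = 8/(9*(y + 4)) - 8/(3*(y + 4)**2) + 1/(9*(y - 2)); each piece integrates to a log, atan, or power term.
Check: d/dy[(y*log(y - 2) + 8*y*log(y + 4) + 4*log(y - 2) + 32*log(y + 4) + 24)/(9*y + 36)] = y**2/(y**3 + 6*y**2 - 32) = f(y).

F(y) = (y*log(y - 2) + 8*y*log(y + 4) + 4*log(y - 2) + 32*log(y + 4) + 24)/(9*y + 36) + C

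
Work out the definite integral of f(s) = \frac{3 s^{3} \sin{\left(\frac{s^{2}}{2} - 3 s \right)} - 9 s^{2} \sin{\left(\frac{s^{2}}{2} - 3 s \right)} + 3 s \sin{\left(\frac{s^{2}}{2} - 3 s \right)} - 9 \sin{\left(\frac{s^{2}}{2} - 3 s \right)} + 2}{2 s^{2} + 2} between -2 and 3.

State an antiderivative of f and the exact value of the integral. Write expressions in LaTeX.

Differentiate the proposed F(s) back; it has to land on f(s) exactly.
F(s) = \frac{- 3 \cos{\left(\frac{s^{2}}{2} - 3 s \right)} + 2 \operatorname{atan}{\left(s \right)}}{2} is an antiderivative of f.
Check: d/ds[\frac{- 3 \cos{\left(\frac{s^{2}}{2} - 3 s \right)} + 2 \operatorname{atan}{\left(s \right)}}{2}] = \frac{3 s^{3} \sin{\left(\frac{s^{2}}{2} - 3 s \right)} - 9 s^{2} \sin{\left(\frac{s^{2}}{2} - 3 s \right)} + 3 s \sin{\left(\frac{s^{2}}{2} - 3 s \right)} - 9 \sin{\left(\frac{s^{2}}{2} - 3 s \right)} + 2}{2 s^{2} + 2} = f(s).
F(3) = - \frac{3 \cos{\left(\frac{9}{2} \right)}}{2} + \operatorname{atan}{\left(3 \right)}; F(-2) = - \operatorname{atan}{\left(2 \right)} - \frac{3 \cos{\left(8 \right)}}{2}.
Integral = F(3) - F(-2) = \frac{3 \cos{\left(8 \right)}}{2} - \frac{3 \cos{\left(\frac{9}{2} \right)}}{2} + \operatorname{atan}{\left(2 \right)} + \operatorname{atan}{\left(3 \right)}.

Antiderivative: F(s) = \frac{- 3 \cos{\left(\frac{s^{2}}{2} - 3 s \right)} + 2 \operatorname{atan}{\left(s \right)}}{2}; value = \frac{3 \cos{\left(8 \right)}}{2} - \frac{3 \cos{\left(\frac{9}{2} \right)}}{2} + \operatorname{atan}{\left(2 \right)} + \operatorname{atan}{\left(3 \right)}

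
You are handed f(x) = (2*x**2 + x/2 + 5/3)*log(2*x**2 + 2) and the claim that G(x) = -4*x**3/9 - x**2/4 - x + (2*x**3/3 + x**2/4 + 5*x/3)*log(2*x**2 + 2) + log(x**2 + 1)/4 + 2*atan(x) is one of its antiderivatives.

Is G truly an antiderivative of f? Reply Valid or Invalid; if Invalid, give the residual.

d/dx[G] = 2*x**2*log(x**2 + 1) + 2*x**2*log(2) + x*log(x**2 + 1)/2 + x*log(2)/2 + 5*log(x**2 + 1)/3 + 1 + 5*log(2)/3
d/dx[G] - f(x) = 1 != 0.

Invalid: d/dx[G] - f = 1, which is not 0.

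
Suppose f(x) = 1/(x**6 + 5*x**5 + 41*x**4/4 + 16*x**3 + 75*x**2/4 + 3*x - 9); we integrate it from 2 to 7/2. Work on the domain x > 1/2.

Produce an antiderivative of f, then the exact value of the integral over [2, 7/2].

The denominator factors as (x + 2)**2*(2*x - 1)*(2*x + 3)*(x**2 + 3); partial fractions split f into directly integrable pieces: 4*(8*x - 9)/(1911*(x**2 + 3)) - 16/(21*(2*x + 3)) + 16/(325*(2*x - 1)) + 416/(1225*(x + 2)) + 4/(35*(x + 2)**2).
F(x) = 4*(294*(x + 2)*log(x - 1/2) - 4550*(x + 2)*log(x + 3/2) + 4056*(x + 2)*log(x + 2) + 100*(x + 2)*log(x**2 + 3) - 75*sqrt(3)*(x + 2)*atan(sqrt(3)*x/3) - 1365)/(47775*(x + 2)) is an antiderivative of f.
Check: d/dx[4*(294*(x + 2)*log(x - 1/2) - 4550*(x + 2)*log(x + 3/2) + 4056*(x + 2)*log(x + 2) + 100*(x + 2)*log(x**2 + 3) - 75*sqrt(3)*(x + 2)*atan(sqrt(3)*x/3) - 1365)/(47775*(x + 2))] = 4/(4*x**6 + 20*x**5 + 41*x**4 + 64*x**3 + 75*x**2 + 12*x - 36), which equals f(x).
F(7/2) = -8*log(5)/21 - 8/385 - 4*sqrt(3)*atan(7*sqrt(3)/6)/637 + 16*log(61/4)/1911 + 8*log(3)/325 + 416*log(11/2)/1225; F(2) = -8*log(7/2)/21 - 1/35 - 4*sqrt(3)*atan(2*sqrt(3)/3)/637 + 8*log(3/2)/325 + 16*log(7)/1911 + 416*log(4)/1225.
Integral = F(7/2) - F(2) = -8*log(5)/21 - 416*log(4)/1225 - 16*log(7)/1911 - 4*sqrt(3)*atan(7*sqrt(3)/6)/637 - 8*log(3/2)/325 + 3/385 + 4*sqrt(3)*atan(2*sqrt(3)/3)/637 + 16*log(61/4)/1911 + 8*log(3)/325 + 8*log(7/2)/21 + 416*log(11/2)/1225.

Antiderivative: F(x) = 4*(294*(x + 2)*log(x - 1/2) - 4550*(x + 2)*log(x + 3/2) + 4056*(x + 2)*log(x + 2) + 100*(x + 2)*log(x**2 + 3) - 75*sqrt(3)*(x + 2)*atan(sqrt(3)*x/3) - 1365)/(47775*(x + 2)); value = -8*log(5)/21 - 416*log(4)/1225 - 16*log(7)/1911 - 4*sqrt(3)*atan(7*sqrt(3)/6)/637 - 8*log(3/2)/325 + 3/385 + 4*sqrt(3)*atan(2*sqrt(3)/3)/637 + 16*log(61/4)/1911 + 8*log(3)/325 + 8*log(7/2)/21 + 416*log(11/2)/1225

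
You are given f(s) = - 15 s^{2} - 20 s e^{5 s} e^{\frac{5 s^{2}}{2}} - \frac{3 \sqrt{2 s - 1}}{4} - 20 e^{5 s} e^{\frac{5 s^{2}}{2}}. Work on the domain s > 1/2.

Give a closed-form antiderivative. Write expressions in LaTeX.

An antiderivative is F(s) = \frac{- 20 s^{3} - \left(2 s - 1\right)^{\frac{3}{2}} - 16 e^{\frac{5 s^{2}}{2} + 5 s} - 12}{4}.

The integrand splits into summands that can be handled one at a time.
Check: d/ds[\frac{- 20 s^{3} - \left(2 s - 1\right)^{\frac{3}{2}} - 16 e^{\frac{5 s^{2}}{2} + 5 s} - 12}{4}] = - 15 s^{2} - 20 s e^{5 s} e^{\frac{5 s^{2}}{2}} - \frac{3 \sqrt{2 s - 1}}{4} - 20 e^{5 s} e^{\frac{5 s^{2}}{2}} = f(s).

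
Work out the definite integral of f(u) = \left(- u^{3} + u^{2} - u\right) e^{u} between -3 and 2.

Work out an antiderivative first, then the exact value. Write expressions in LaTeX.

Recognize the product-rule pattern: f = v'r + vr' with v = - u^{3} + 4 u^{2} - 9 u + 9, r = e^{u}, so integration by parts undoes it.
F(u) = \left(- u^{3} + 4 u^{2} - 9 u + 9\right) e^{u} is an antiderivative of f.
Check: d/du[\left(- u^{3} + 4 u^{2} - 9 u + 9\right) e^{u}] = - u^{3} e^{u} + u^{2} e^{u} - u e^{u}, which equals f(u).
F(2) = - e^{2}; F(-3) = \frac{99}{e^{3}}.
Integral = F(2) - F(-3) = - e^{2} - \frac{99}{e^{3}}.

Antiderivative: F(u) = \left(- u^{3} + 4 u^{2} - 9 u + 9\right) e^{u}; value = - e^{2} - \frac{99}{e^{3}}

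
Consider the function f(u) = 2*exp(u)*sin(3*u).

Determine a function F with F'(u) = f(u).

An antiderivative is F(u) = exp(u)*sin(3*u)/5 - 3*exp(u)*cos(3*u)/5.

Since d/du undoes antidifferentiation here, F'(u) = f(u) is required of F(u).
Check: d/du[exp(u)*sin(3*u)/5 - 3*exp(u)*cos(3*u)/5] = 2*exp(u)*sin(3*u) = f(u).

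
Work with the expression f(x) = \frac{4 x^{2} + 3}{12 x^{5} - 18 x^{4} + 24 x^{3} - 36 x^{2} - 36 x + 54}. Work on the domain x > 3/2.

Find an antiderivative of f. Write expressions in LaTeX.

An antiderivative is F(x) = - \frac{- 256 \log{\left(x - \frac{3}{2} \right)} + 245 \log{\left(x - 1 \right)} - 49 \log{\left(x + 1 \right)} + 30 \log{\left(x^{2} + 3 \right)} + 30 \sqrt{3} \operatorname{atan}{\left(\frac{\sqrt{3} x}{3} \right)}}{1680}.

The denominator factors as 6 \left(x - 1\right) \left(x + 1\right) \left(2 x - 3\right) \left(x^{2} + 3\right); partial fractions split f into directly integrable pieces: - \frac{2 x + 3}{56 \left(x^{2} + 3\right)} + \frac{32}{105 \left(2 x - 3\right)} + \frac{7}{240 \left(x + 1\right)} - \frac{7}{48 \left(x - 1\right)}.
Check: d/dx[- \frac{- 256 \log{\left(x - \frac{3}{2} \right)} + 245 \log{\left(x - 1 \right)} - 49 \log{\left(x + 1 \right)} + 30 \log{\left(x^{2} + 3 \right)} + 30 \sqrt{3} \operatorname{atan}{\left(\frac{\sqrt{3} x}{3} \right)}}{1680}] = \frac{4 x^{2} + 3}{12 x^{5} - 18 x^{4} + 24 x^{3} - 36 x^{2} - 36 x + 54} = f(x).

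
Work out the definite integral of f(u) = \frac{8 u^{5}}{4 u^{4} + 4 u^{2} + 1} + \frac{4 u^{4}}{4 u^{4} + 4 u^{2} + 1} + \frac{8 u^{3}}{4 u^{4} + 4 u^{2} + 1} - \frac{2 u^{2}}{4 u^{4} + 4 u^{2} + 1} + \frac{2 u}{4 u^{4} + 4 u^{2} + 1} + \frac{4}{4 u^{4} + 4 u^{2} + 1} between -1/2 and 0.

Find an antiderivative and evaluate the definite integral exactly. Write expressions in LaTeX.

Antiderivative: F(u) = u^{2} + u + \frac{3 u}{2 u^{2} + 1}; value = \frac{5}{4}

Integrate term by term and add the pieces.
F(u) = u^{2} + u + \frac{3 u}{2 u^{2} + 1} is an antiderivative of f.
Check: d/du[u^{2} + u + \frac{3 u}{2 u^{2} + 1}] = \frac{8 u^{5} + 4 u^{4} + 8 u^{3} - 2 u^{2} + 2 u + 4}{4 u^{4} + 4 u^{2} + 1}, which equals f(u).
F(0) = 0; F(-1/2) = - \frac{5}{4}.
Integral = F(0) - F(-1/2) = \frac{5}{4}.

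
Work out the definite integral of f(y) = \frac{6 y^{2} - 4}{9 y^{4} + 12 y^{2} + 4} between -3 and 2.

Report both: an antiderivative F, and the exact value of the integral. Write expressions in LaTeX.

Antiderivative: F(y) = - \frac{2 y}{3 y^{2} + 2}; value = - \frac{100}{203}

Recognize the product-rule pattern: f = u'v + uv' with u = - y, v = \frac{1}{\frac{3 y^{2}}{2} + 1}, so integration by parts undoes it.
F(y) = - \frac{2 y}{3 y^{2} + 2} is an antiderivative of f.
Check: d/dy[- \frac{2 y}{3 y^{2} + 2}] = \frac{6 y^{2} - 4}{9 y^{4} + 12 y^{2} + 4} = f(y).
F(2) = - \frac{2}{7}; F(-3) = \frac{6}{29}.
Integral = F(2) - F(-3) = - \frac{100}{203}.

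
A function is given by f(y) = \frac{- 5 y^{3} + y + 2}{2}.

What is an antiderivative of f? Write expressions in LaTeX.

Since d/dy undoes antidifferentiation here, F'(y) = f(y) is required of F(y).
Check: d/dy[- \frac{5 y^{4}}{8} + \frac{y^{2}}{4} + y] = - \frac{5 y^{3}}{2} + \frac{y}{2} + 1, which equals f(y).

An antiderivative is F(y) = - \frac{5 y^{4}}{8} + \frac{y^{2}}{4} + y.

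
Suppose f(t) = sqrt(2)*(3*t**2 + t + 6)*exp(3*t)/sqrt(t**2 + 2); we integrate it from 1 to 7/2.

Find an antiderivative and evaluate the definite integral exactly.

Recognize the product-rule pattern: f = u'v + uv' with u = sqrt(2*t**2 + 4), v = exp(3*t), so integration by parts undoes it.
F(t) = sqrt(2)*sqrt(t**2 + 2)*exp(3*t) is an antiderivative of f.
Check: d/dt[sqrt(2)*sqrt(t**2 + 2)*exp(3*t)] = (3*sqrt(2)*t**2*exp(3*t) + sqrt(2)*t*exp(3*t) + 6*sqrt(2)*exp(3*t))/sqrt(t**2 + 2), which equals f(t).
F(7/2) = sqrt(114)*exp(21/2)/2; F(1) = sqrt(6)*exp(3).
Integral = F(7/2) - F(1) = -sqrt(6)*exp(3) + sqrt(114)*exp(21/2)/2.

Antiderivative: F(t) = sqrt(2)*sqrt(t**2 + 2)*exp(3*t); value = -sqrt(6)*exp(3) + sqrt(114)*exp(21/2)/2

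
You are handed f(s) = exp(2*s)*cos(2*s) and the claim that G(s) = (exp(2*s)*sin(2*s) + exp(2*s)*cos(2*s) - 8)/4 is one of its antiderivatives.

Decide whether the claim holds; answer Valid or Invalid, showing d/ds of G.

d/ds[G] = exp(2*s)*cos(2*s)
This equals f(s) exactly, so the claim holds.

Valid - the claim checks out under differentiation.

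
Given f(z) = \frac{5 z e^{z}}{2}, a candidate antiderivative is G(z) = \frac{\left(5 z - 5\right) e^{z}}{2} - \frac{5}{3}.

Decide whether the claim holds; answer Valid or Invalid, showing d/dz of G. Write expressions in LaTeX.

Valid. The derivative of G reproduces f.

d/dz[G] = \frac{5 z e^{z}}{2}
This equals f(z) exactly, so the claim holds.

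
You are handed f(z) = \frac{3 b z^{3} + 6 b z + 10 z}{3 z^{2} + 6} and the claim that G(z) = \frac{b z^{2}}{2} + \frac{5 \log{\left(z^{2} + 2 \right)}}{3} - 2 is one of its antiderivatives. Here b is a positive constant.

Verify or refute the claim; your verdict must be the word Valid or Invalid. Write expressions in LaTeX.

Valid: G'(z) = f(z).

d/dz[G] = \frac{3 b z^{3} + 6 b z + 10 z}{3 z^{2} + 6}
This equals f(z) exactly, so the claim holds.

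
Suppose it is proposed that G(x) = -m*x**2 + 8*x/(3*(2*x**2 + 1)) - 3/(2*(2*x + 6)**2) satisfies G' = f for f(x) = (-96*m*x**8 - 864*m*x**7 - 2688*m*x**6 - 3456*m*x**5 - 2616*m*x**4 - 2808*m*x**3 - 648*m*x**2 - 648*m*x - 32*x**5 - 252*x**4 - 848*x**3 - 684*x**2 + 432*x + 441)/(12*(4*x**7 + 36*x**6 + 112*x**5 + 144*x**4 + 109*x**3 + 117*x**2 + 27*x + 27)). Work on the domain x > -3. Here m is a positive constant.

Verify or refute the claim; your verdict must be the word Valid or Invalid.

Invalid: d/dx[G] - f = (4 - 8*x**2)/(12*x**4 + 12*x**2 + 3), which is not 0.

d/dx[G] = (-96*m*x**8 - 864*m*x**7 - 2688*m*x**6 - 3456*m*x**5 - 2616*m*x**4 - 2808*m*x**3 - 648*m*x**2 - 648*m*x - 64*x**5 - 540*x**4 - 1696*x**3 - 1404*x**2 + 864*x + 873)/(48*x**7 + 432*x**6 + 1344*x**5 + 1728*x**4 + 1308*x**3 + 1404*x**2 + 324*x + 324)
d/dx[G] - f(x) = (4 - 8*x**2)/(12*x**4 + 12*x**2 + 3) != 0.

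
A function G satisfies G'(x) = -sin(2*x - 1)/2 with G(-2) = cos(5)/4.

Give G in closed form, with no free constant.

G(x) = cos(2*x - 1)/4

Recover the given G'(x) by differentiating a candidate G(x); any mismatch rules it out.
A general antiderivative is cos(2*x - 1)/4 + C.
The condition gives C = cos(5)/4 - (cos(5)/4) = 0.
So G(x) = cos(2*x - 1)/4.
Check: d/dx[cos(2*x - 1)/4] = -sin(2*x - 1)/2 = G'(x).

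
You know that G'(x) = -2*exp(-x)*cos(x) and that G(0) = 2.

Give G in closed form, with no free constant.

Differentiate the proposed G(x) back; it has to land on the given G'(x).
A general antiderivative is -exp(-x)*sin(x) + exp(-x)*cos(x) + C.
The condition gives C = 2 - (1) = 1.
So G(x) = 1 - exp(-x)*sin(x) + exp(-x)*cos(x).
Check: d/dx[1 - exp(-x)*sin(x) + exp(-x)*cos(x)] = -2*exp(-x)*cos(x) = G'(x).

G(x) = 1 - exp(-x)*sin(x) + exp(-x)*cos(x)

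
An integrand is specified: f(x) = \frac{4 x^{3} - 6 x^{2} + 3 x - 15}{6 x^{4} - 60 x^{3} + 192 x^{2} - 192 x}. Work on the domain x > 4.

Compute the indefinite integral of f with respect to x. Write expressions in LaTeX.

Factor the denominator (6 x \left(x - 4\right)^{2} \left(x - 2\right)) and decompose: f = - \frac{1}{48 \left(x - 2\right)} + \frac{39}{64 \left(x - 4\right)} + \frac{157}{48 \left(x - 4\right)^{2}} + \frac{5}{64 x}; each piece integrates to a log, atan, or power term.
Check: d/dx[\frac{15 \left(x - 4\right) \log{\left(x \right)} + 117 \left(x - 4\right) \log{\left(x - 4 \right)} - 4 \left(x - 4\right) \log{\left(x - 2 \right)} - 628}{192 \left(x - 4\right)}] = \frac{4 x^{3} - 6 x^{2} + 3 x - 15}{6 x^{4} - 60 x^{3} + 192 x^{2} - 192 x} = f(x).

F(x) = \frac{15 \left(x - 4\right) \log{\left(x \right)} + 117 \left(x - 4\right) \log{\left(x - 4 \right)} - 4 \left(x - 4\right) \log{\left(x - 2 \right)} - 628}{192 \left(x - 4\right)} + C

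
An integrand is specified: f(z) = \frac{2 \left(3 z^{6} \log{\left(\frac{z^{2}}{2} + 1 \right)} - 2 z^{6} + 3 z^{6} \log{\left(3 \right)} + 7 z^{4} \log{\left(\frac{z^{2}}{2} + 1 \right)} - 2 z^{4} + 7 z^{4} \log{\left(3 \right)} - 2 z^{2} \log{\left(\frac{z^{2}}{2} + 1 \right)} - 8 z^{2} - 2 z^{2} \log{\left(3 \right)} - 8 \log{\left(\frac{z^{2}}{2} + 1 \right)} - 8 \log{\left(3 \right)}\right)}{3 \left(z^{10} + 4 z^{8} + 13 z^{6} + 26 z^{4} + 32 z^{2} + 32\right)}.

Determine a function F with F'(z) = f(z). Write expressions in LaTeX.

An antiderivative is F(z) = \frac{- 2 z \log{\left(\frac{z^{2}}{2} + 1 \right)} - 2 z \log{\left(3 \right)}}{3 z^{4} + 3 z^{2} + 12}.

For F(z) to be correct the identity F'(z) - f(z) = 0 must hold.
Check: d/dz[\frac{- 2 z \log{\left(\frac{z^{2}}{2} + 1 \right)} - 2 z \log{\left(3 \right)}}{3 z^{4} + 3 z^{2} + 12}] = \frac{6 z^{6} \log{\left(\frac{z^{2}}{2} + 1 \right)} - 4 z^{6} + 6 z^{6} \log{\left(3 \right)} + 14 z^{4} \log{\left(\frac{z^{2}}{2} + 1 \right)} - 4 z^{4} + 14 z^{4} \log{\left(3 \right)} - 4 z^{2} \log{\left(\frac{z^{2}}{2} + 1 \right)} - 16 z^{2} - 4 z^{2} \log{\left(3 \right)} - 16 \log{\left(\frac{z^{2}}{2} + 1 \right)} - 16 \log{\left(3 \right)}}{3 z^{10} + 12 z^{8} + 39 z^{6} + 78 z^{4} + 96 z^{2} + 96}, which equals f(z).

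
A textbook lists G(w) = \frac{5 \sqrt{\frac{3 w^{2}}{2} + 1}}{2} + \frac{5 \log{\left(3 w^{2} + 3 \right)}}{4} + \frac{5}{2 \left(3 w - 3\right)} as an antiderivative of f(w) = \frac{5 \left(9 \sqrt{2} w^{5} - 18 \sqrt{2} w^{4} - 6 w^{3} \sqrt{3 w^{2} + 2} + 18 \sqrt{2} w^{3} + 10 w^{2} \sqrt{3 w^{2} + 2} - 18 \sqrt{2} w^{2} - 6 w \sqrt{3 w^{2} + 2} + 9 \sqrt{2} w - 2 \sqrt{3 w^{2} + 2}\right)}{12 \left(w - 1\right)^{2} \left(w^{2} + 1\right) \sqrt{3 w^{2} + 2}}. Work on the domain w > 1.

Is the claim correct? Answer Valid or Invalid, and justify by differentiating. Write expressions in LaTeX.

Invalid: d/dw[G] - f = \frac{5 w}{w^{2} + 1}, which is not 0.

d/dw[G] = \frac{45 \sqrt{2} w^{5} - 90 \sqrt{2} w^{4} + 30 w^{3} \sqrt{3 w^{2} + 2} + 90 \sqrt{2} w^{3} - 70 w^{2} \sqrt{3 w^{2} + 2} - 90 \sqrt{2} w^{2} + 30 w \sqrt{3 w^{2} + 2} + 45 \sqrt{2} w - 10 \sqrt{3 w^{2} + 2}}{12 w^{4} \sqrt{3 w^{2} + 2} - 24 w^{3} \sqrt{3 w^{2} + 2} + 24 w^{2} \sqrt{3 w^{2} + 2} - 24 w \sqrt{3 w^{2} + 2} + 12 \sqrt{3 w^{2} + 2}}
d/dw[G] - f(w) = \frac{5 w}{w^{2} + 1} != 0.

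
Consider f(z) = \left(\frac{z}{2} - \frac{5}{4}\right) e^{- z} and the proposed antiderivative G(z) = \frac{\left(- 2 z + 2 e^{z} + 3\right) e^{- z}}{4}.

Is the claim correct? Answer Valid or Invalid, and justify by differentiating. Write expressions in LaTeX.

d/dz[G] = \frac{\left(2 z - 5\right) e^{- z}}{4}
This equals f(z) exactly, so the claim holds.

Valid - differentiating G returns exactly f.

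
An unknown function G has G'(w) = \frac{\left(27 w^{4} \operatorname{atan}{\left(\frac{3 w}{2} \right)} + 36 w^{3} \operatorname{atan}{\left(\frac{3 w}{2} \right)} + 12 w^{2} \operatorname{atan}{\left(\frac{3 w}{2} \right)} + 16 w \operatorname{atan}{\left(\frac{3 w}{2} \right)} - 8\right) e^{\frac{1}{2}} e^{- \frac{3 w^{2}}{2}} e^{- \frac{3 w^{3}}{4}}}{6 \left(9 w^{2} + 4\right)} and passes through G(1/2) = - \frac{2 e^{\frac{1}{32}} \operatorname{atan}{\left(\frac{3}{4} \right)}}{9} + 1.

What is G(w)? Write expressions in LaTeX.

Recognize the product-rule pattern: G'(w) = u'v + uv' with u = - \frac{2 \operatorname{atan}{\left(\frac{3 w}{2} \right)}}{9}, v = e^{- \frac{3 w^{3}}{4} - \frac{3 w^{2}}{2} + \frac{1}{2}}, so integration by parts undoes it.
A general antiderivative is - \frac{2 e^{- \frac{3 w^{3}}{4} - \frac{3 w^{2}}{2} + \frac{1}{2}} \operatorname{atan}{\left(\frac{3 w}{2} \right)}}{9} + C.
The condition gives C = - \frac{2 e^{\frac{1}{32}} \operatorname{atan}{\left(\frac{3}{4} \right)}}{9} + 1 - (- \frac{2 e^{\frac{1}{32}} \operatorname{atan}{\left(\frac{3}{4} \right)}}{9}) = 1.
So G(w) = - \frac{2 e^{- \frac{3 w^{3}}{4} - \frac{3 w^{2}}{2} + \frac{1}{2}} \operatorname{atan}{\left(\frac{3 w}{2} \right)}}{9} + 1.
Check: d/dw[- \frac{2 e^{- \frac{3 w^{3}}{4} - \frac{3 w^{2}}{2} + \frac{1}{2}} \operatorname{atan}{\left(\frac{3 w}{2} \right)}}{9} + 1] = \frac{27 w^{4} \operatorname{atan}{\left(\frac{3 w}{2} \right)} + 36 w^{3} \operatorname{atan}{\left(\frac{3 w}{2} \right)} + 12 w^{2} \operatorname{atan}{\left(\frac{3 w}{2} \right)} + 16 w \operatorname{atan}{\left(\frac{3 w}{2} \right)} - 8}{\frac{54 w^{2} e^{\frac{3 w^{2}}{2}} e^{\frac{3 w^{3}}{4}}}{e^{\frac{1}{2}}} + \frac{24 e^{\frac{3 w^{2}}{2}} e^{\frac{3 w^{3}}{4}}}{e^{\frac{1}{2}}}}, which equals G'(w).

G(w) = - \frac{2 e^{- \frac{3 w^{3}}{4} - \frac{3 w^{2}}{2} + \frac{1}{2}} \operatorname{atan}{\left(\frac{3 w}{2} \right)}}{9} + 1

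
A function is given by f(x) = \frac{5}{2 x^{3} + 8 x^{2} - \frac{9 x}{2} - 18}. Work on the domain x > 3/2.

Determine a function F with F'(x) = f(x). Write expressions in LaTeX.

Factor the denominator (\left(x + 4\right) \left(2 x - 3\right) \left(2 x + 3\right)) and decompose: f = - \frac{2}{3 \left(2 x + 3\right)} + \frac{10}{33 \left(2 x - 3\right)} + \frac{2}{11 \left(x + 4\right)}; each piece integrates to a log, atan, or power term.
Check: d/dx[\frac{5 \log{\left(x - \frac{3}{2} \right)} - 11 \log{\left(x + \frac{3}{2} \right)} + 6 \log{\left(x + 4 \right)}}{33}] = \frac{10}{4 x^{3} + 16 x^{2} - 9 x - 36}, which equals f(x).

An antiderivative is F(x) = \frac{5 \log{\left(x - \frac{3}{2} \right)} - 11 \log{\left(x + \frac{3}{2} \right)} + 6 \log{\left(x + 4 \right)}}{33}.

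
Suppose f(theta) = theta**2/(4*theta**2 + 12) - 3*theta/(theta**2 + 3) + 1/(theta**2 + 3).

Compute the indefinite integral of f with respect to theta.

Integrate term by term and add the pieces.
Check: d/dtheta[theta/4 - 3*log(theta**2 + 3)/2 + sqrt(3)*atan(sqrt(3)*theta/3)/12] = (theta**2 - 12*theta + 4)/(4*theta**2 + 12), which equals f(theta).

F(theta) = theta/4 - 3*log(theta**2 + 3)/2 + sqrt(3)*atan(sqrt(3)*theta/3)/12 + C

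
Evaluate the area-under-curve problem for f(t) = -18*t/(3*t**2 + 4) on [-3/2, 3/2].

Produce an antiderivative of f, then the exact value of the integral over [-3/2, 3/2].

The substitution u = t**2 + 4/3 works: f is exactly (dF/du)*(du/dt) for that inner function.
F(t) = -3*log(t**2 + 4/3) is an antiderivative of f.
Check: d/dt[-3*log(t**2 + 4/3)] = -18*t/(3*t**2 + 4) = f(t).
F(3/2) = -3*log(43/12); F(-3/2) = -3*log(43/12).
Integral = F(3/2) - F(-3/2) = 0.

Antiderivative: F(t) = -3*log(t**2 + 4/3); value = 0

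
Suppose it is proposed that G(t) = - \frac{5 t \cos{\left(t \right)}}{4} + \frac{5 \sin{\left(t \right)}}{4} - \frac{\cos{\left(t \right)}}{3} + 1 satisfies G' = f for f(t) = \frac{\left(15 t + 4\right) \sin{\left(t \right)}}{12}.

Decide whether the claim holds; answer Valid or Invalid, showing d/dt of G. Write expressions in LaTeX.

Valid - differentiating G returns exactly f.

d/dt[G] = \frac{5 t \sin{\left(t \right)}}{4} + \frac{\sin{\left(t \right)}}{3}
This equals f(t) exactly, so the claim holds.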